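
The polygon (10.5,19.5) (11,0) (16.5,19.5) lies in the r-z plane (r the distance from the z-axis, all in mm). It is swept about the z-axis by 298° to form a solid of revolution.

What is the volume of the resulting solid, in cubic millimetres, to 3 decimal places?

Profile (r,z), 3 vertices: (10.5,19.5) (11,0) (16.5,19.5)
edge 0: (10.5,19.5)→(11,0)  cross = 10.5·0 − 11·19.5 = -214.5000; (r_i+r_j)·cross = 21.5·-214.5000 = -4611.7500
edge 1: (11,0)→(16.5,19.5)  cross = 11·19.5 − 16.5·0 = 214.5000; (r_i+r_j)·cross = 27.5·214.5000 = 5898.7500
edge 2: (16.5,19.5)→(10.5,19.5)  cross = 16.5·19.5 − 10.5·19.5 = 117.0000; (r_i+r_j)·cross = 27·117.0000 = 3159.0000
Σcross = 117.0000 → A = |Σcross|/2 = 58.5000 mm²
Σ(r_i+r_j)·cross = 4446.0000 → first moment M = |Σ|/6 = 741.0000
R_c = M/A = 741.0000/58.5000 = 12.6667 mm
θ = 298° = 5.201081 rad
V = θ·R_c·A = 5.201081·12.6667·58.5000 = 3854.001 mm³

Volume = 3854.001 mm³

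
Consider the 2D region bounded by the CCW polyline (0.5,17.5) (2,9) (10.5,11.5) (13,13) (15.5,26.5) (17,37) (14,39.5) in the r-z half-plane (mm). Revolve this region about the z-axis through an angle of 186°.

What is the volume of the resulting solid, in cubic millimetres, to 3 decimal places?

Volume = 8019.541 mm³

Profile (r,z), 7 vertices: (0.5,17.5) (2,9) (10.5,11.5) (13,13) (15.5,26.5) (17,37) (14,39.5)
edge 0: (0.5,17.5)→(2,9)  cross = 0.5·9 − 2·17.5 = -30.5000; (r_i+r_j)·cross = 2.5·-30.5000 = -76.2500
edge 1: (2,9)→(10.5,11.5)  cross = 2·11.5 − 10.5·9 = -71.5000; (r_i+r_j)·cross = 12.5·-71.5000 = -893.7500
edge 2: (10.5,11.5)→(13,13)  cross = 10.5·13 − 13·11.5 = -13.0000; (r_i+r_j)·cross = 23.5·-13.0000 = -305.5000
edge 3: (13,13)→(15.5,26.5)  cross = 13·26.5 − 15.5·13 = 143.0000; (r_i+r_j)·cross = 28.5·143.0000 = 4075.5000
edge 4: (15.5,26.5)→(17,37)  cross = 15.5·37 − 17·26.5 = 123.0000; (r_i+r_j)·cross = 32.5·123.0000 = 3997.5000
edge 5: (17,37)→(14,39.5)  cross = 17·39.5 − 14·37 = 153.5000; (r_i+r_j)·cross = 31·153.5000 = 4758.5000
edge 6: (14,39.5)→(0.5,17.5)  cross = 14·17.5 − 0.5·39.5 = 225.2500; (r_i+r_j)·cross = 14.5·225.2500 = 3266.1250
Σcross = 529.7500 → A = |Σcross|/2 = 264.8750 mm²
Σ(r_i+r_j)·cross = 14822.1250 → first moment M = |Σ|/6 = 2470.3542
R_c = M/A = 2470.3542/264.8750 = 9.3265 mm
θ = 186° = 3.246312 rad
V = θ·R_c·A = 3.246312·9.3265·264.8750 = 8019.541 mm³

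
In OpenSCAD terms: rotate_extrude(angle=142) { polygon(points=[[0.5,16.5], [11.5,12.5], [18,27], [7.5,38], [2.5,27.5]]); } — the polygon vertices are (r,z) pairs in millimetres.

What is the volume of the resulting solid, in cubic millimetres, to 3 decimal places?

Profile (r,z), 5 vertices: (0.5,16.5) (11.5,12.5) (18,27) (7.5,38) (2.5,27.5)
edge 0: (0.5,16.5)→(11.5,12.5)  cross = 0.5·12.5 − 11.5·16.5 = -183.5000; (r_i+r_j)·cross = 12·-183.5000 = -2202.0000
edge 1: (11.5,12.5)→(18,27)  cross = 11.5·27 − 18·12.5 = 85.5000; (r_i+r_j)·cross = 29.5·85.5000 = 2522.2500
edge 2: (18,27)→(7.5,38)  cross = 18·38 − 7.5·27 = 481.5000; (r_i+r_j)·cross = 25.5·481.5000 = 12278.2500
edge 3: (7.5,38)→(2.5,27.5)  cross = 7.5·27.5 − 2.5·38 = 111.2500; (r_i+r_j)·cross = 10·111.2500 = 1112.5000
edge 4: (2.5,27.5)→(0.5,16.5)  cross = 2.5·16.5 − 0.5·27.5 = 27.5000; (r_i+r_j)·cross = 3·27.5000 = 82.5000
Σcross = 522.2500 → A = |Σcross|/2 = 261.1250 mm²
Σ(r_i+r_j)·cross = 13793.5000 → first moment M = |Σ|/6 = 2298.9167
R_c = M/A = 2298.9167/261.1250 = 8.8039 mm
θ = 142° = 2.478368 rad
V = θ·R_c·A = 2.478368·8.8039·261.1250 = 5697.560 mm³

Volume = 5697.560 mm³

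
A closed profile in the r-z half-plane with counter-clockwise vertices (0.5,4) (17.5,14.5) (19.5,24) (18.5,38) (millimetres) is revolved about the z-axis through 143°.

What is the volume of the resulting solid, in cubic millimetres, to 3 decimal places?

Volume = 6771.890 mm³

Profile (r,z), 4 vertices: (0.5,4) (17.5,14.5) (19.5,24) (18.5,38)
edge 0: (0.5,4)→(17.5,14.5)  cross = 0.5·14.5 − 17.5·4 = -62.7500; (r_i+r_j)·cross = 18·-62.7500 = -1129.5000
edge 1: (17.5,14.5)→(19.5,24)  cross = 17.5·24 − 19.5·14.5 = 137.2500; (r_i+r_j)·cross = 37·137.2500 = 5078.2500
edge 2: (19.5,24)→(18.5,38)  cross = 19.5·38 − 18.5·24 = 297.0000; (r_i+r_j)·cross = 38·297.0000 = 11286.0000
edge 3: (18.5,38)→(0.5,4)  cross = 18.5·4 − 0.5·38 = 55.0000; (r_i+r_j)·cross = 19·55.0000 = 1045.0000
Σcross = 426.5000 → A = |Σcross|/2 = 213.2500 mm²
Σ(r_i+r_j)·cross = 16279.7500 → first moment M = |Σ|/6 = 2713.2917
R_c = M/A = 2713.2917/213.2500 = 12.7235 mm
θ = 143° = 2.495821 rad
V = θ·R_c·A = 2.495821·12.7235·213.2500 = 6771.890 mm³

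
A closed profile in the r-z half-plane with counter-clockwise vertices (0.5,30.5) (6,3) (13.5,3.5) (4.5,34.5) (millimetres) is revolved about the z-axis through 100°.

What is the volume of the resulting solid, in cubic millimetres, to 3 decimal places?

Profile (r,z), 4 vertices: (0.5,30.5) (6,3) (13.5,3.5) (4.5,34.5)
edge 0: (0.5,30.5)→(6,3)  cross = 0.5·3 − 6·30.5 = -181.5000; (r_i+r_j)·cross = 6.5·-181.5000 = -1179.7500
edge 1: (6,3)→(13.5,3.5)  cross = 6·3.5 − 13.5·3 = -19.5000; (r_i+r_j)·cross = 19.5·-19.5000 = -380.2500
edge 2: (13.5,3.5)→(4.5,34.5)  cross = 13.5·34.5 − 4.5·3.5 = 450.0000; (r_i+r_j)·cross = 18·450.0000 = 8100.0000
edge 3: (4.5,34.5)→(0.5,30.5)  cross = 4.5·30.5 − 0.5·34.5 = 120.0000; (r_i+r_j)·cross = 5·120.0000 = 600.0000
Σcross = 369.0000 → A = |Σcross|/2 = 184.5000 mm²
Σ(r_i+r_j)·cross = 7140.0000 → first moment M = |Σ|/6 = 1190.0000
R_c = M/A = 1190.0000/184.5000 = 6.4499 mm
θ = 100° = 1.745329 rad
V = θ·R_c·A = 1.745329·6.4499·184.5000 = 2076.942 mm³

Volume = 2076.942 mm³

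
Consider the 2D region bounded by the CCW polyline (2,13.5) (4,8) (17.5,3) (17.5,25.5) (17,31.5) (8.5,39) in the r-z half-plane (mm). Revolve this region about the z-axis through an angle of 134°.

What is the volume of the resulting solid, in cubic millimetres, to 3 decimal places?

Volume = 9872.752 mm³

Profile (r,z), 6 vertices: (2,13.5) (4,8) (17.5,3) (17.5,25.5) (17,31.5) (8.5,39)
edge 0: (2,13.5)→(4,8)  cross = 2·8 − 4·13.5 = -38.0000; (r_i+r_j)·cross = 6·-38.0000 = -228.0000
edge 1: (4,8)→(17.5,3)  cross = 4·3 − 17.5·8 = -128.0000; (r_i+r_j)·cross = 21.5·-128.0000 = -2752.0000
edge 2: (17.5,3)→(17.5,25.5)  cross = 17.5·25.5 − 17.5·3 = 393.7500; (r_i+r_j)·cross = 35·393.7500 = 13781.2500
edge 3: (17.5,25.5)→(17,31.5)  cross = 17.5·31.5 − 17·25.5 = 117.7500; (r_i+r_j)·cross = 34.5·117.7500 = 4062.3750
edge 4: (17,31.5)→(8.5,39)  cross = 17·39 − 8.5·31.5 = 395.2500; (r_i+r_j)·cross = 25.5·395.2500 = 10078.8750
edge 5: (8.5,39)→(2,13.5)  cross = 8.5·13.5 − 2·39 = 36.7500; (r_i+r_j)·cross = 10.5·36.7500 = 385.8750
Σcross = 777.5000 → A = |Σcross|/2 = 388.7500 mm²
Σ(r_i+r_j)·cross = 25328.3750 → first moment M = |Σ|/6 = 4221.3958
R_c = M/A = 4221.3958/388.7500 = 10.8589 mm
θ = 134° = 2.338741 rad
V = θ·R_c·A = 2.338741·10.8589·388.7500 = 9872.752 mm³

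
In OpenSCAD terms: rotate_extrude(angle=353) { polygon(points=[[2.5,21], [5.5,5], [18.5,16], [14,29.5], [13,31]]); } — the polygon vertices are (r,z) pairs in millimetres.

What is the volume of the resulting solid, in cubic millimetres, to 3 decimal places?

Volume = 14292.137 mm³

Profile (r,z), 5 vertices: (2.5,21) (5.5,5) (18.5,16) (14,29.5) (13,31)
edge 0: (2.5,21)→(5.5,5)  cross = 2.5·5 − 5.5·21 = -103.0000; (r_i+r_j)·cross = 8·-103.0000 = -824.0000
edge 1: (5.5,5)→(18.5,16)  cross = 5.5·16 − 18.5·5 = -4.5000; (r_i+r_j)·cross = 24·-4.5000 = -108.0000
edge 2: (18.5,16)→(14,29.5)  cross = 18.5·29.5 − 14·16 = 321.7500; (r_i+r_j)·cross = 32.5·321.7500 = 10456.8750
edge 3: (14,29.5)→(13,31)  cross = 14·31 − 13·29.5 = 50.5000; (r_i+r_j)·cross = 27·50.5000 = 1363.5000
edge 4: (13,31)→(2.5,21)  cross = 13·21 − 2.5·31 = 195.5000; (r_i+r_j)·cross = 15.5·195.5000 = 3030.2500
Σcross = 460.2500 → A = |Σcross|/2 = 230.1250 mm²
Σ(r_i+r_j)·cross = 13918.6250 → first moment M = |Σ|/6 = 2319.7708
R_c = M/A = 2319.7708/230.1250 = 10.0805 mm
θ = 353° = 6.161012 rad
V = θ·R_c·A = 6.161012·10.0805·230.1250 = 14292.137 mm³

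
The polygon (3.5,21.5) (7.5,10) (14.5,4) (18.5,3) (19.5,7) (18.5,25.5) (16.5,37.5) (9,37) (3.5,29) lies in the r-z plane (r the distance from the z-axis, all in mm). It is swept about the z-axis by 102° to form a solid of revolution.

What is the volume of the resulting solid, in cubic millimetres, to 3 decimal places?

Profile (r,z), 9 vertices: (3.5,21.5) (7.5,10) (14.5,4) (18.5,3) (19.5,7) (18.5,25.5) (16.5,37.5) (9,37) (3.5,29)
edge 0: (3.5,21.5)→(7.5,10)  cross = 3.5·10 − 7.5·21.5 = -126.2500; (r_i+r_j)·cross = 11·-126.2500 = -1388.7500
edge 1: (7.5,10)→(14.5,4)  cross = 7.5·4 − 14.5·10 = -115.0000; (r_i+r_j)·cross = 22·-115.0000 = -2530.0000
edge 2: (14.5,4)→(18.5,3)  cross = 14.5·3 − 18.5·4 = -30.5000; (r_i+r_j)·cross = 33·-30.5000 = -1006.5000
edge 3: (18.5,3)→(19.5,7)  cross = 18.5·7 − 19.5·3 = 71.0000; (r_i+r_j)·cross = 38·71.0000 = 2698.0000
edge 4: (19.5,7)→(18.5,25.5)  cross = 19.5·25.5 − 18.5·7 = 367.7500; (r_i+r_j)·cross = 38·367.7500 = 13974.5000
edge 5: (18.5,25.5)→(16.5,37.5)  cross = 18.5·37.5 − 16.5·25.5 = 273.0000; (r_i+r_j)·cross = 35·273.0000 = 9555.0000
edge 6: (16.5,37.5)→(9,37)  cross = 16.5·37 − 9·37.5 = 273.0000; (r_i+r_j)·cross = 25.5·273.0000 = 6961.5000
edge 7: (9,37)→(3.5,29)  cross = 9·29 − 3.5·37 = 131.5000; (r_i+r_j)·cross = 12.5·131.5000 = 1643.7500
edge 8: (3.5,29)→(3.5,21.5)  cross = 3.5·21.5 − 3.5·29 = -26.2500; (r_i+r_j)·cross = 7·-26.2500 = -183.7500
Σcross = 818.2500 → A = |Σcross|/2 = 409.1250 mm²
Σ(r_i+r_j)·cross = 29723.7500 → first moment M = |Σ|/6 = 4953.9583
R_c = M/A = 4953.9583/409.1250 = 12.1087 mm
θ = 102° = 1.780236 rad
V = θ·R_c·A = 1.780236·12.1087·409.1250 = 8819.214 mm³

Volume = 8819.214 mm³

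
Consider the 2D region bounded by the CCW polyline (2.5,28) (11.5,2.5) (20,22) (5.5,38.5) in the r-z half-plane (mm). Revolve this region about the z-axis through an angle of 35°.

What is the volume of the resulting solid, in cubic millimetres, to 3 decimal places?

Profile (r,z), 4 vertices: (2.5,28) (11.5,2.5) (20,22) (5.5,38.5)
edge 0: (2.5,28)→(11.5,2.5)  cross = 2.5·2.5 − 11.5·28 = -315.7500; (r_i+r_j)·cross = 14·-315.7500 = -4420.5000
edge 1: (11.5,2.5)→(20,22)  cross = 11.5·22 − 20·2.5 = 203.0000; (r_i+r_j)·cross = 31.5·203.0000 = 6394.5000
edge 2: (20,22)→(5.5,38.5)  cross = 20·38.5 − 5.5·22 = 649.0000; (r_i+r_j)·cross = 25.5·649.0000 = 16549.5000
edge 3: (5.5,38.5)→(2.5,28)  cross = 5.5·28 − 2.5·38.5 = 57.7500; (r_i+r_j)·cross = 8·57.7500 = 462.0000
Σcross = 594.0000 → A = |Σcross|/2 = 297.0000 mm²
Σ(r_i+r_j)·cross = 18985.5000 → first moment M = |Σ|/6 = 3164.2500
R_c = M/A = 3164.2500/297.0000 = 10.6540 mm
θ = 35° = 0.610865 rad
V = θ·R_c·A = 0.610865·10.6540·297.0000 = 1932.930 mm³

Volume = 1932.930 mm³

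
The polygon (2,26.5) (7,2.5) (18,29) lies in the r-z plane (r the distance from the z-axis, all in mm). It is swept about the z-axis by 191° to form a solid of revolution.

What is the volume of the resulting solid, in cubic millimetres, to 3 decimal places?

Volume = 5947.938 mm³

Profile (r,z), 3 vertices: (2,26.5) (7,2.5) (18,29)
edge 0: (2,26.5)→(7,2.5)  cross = 2·2.5 − 7·26.5 = -180.5000; (r_i+r_j)·cross = 9·-180.5000 = -1624.5000
edge 1: (7,2.5)→(18,29)  cross = 7·29 − 18·2.5 = 158.0000; (r_i+r_j)·cross = 25·158.0000 = 3950.0000
edge 2: (18,29)→(2,26.5)  cross = 18·26.5 − 2·29 = 419.0000; (r_i+r_j)·cross = 20·419.0000 = 8380.0000
Σcross = 396.5000 → A = |Σcross|/2 = 198.2500 mm²
Σ(r_i+r_j)·cross = 10705.5000 → first moment M = |Σ|/6 = 1784.2500
R_c = M/A = 1784.2500/198.2500 = 9.0000 mm
θ = 191° = 3.333579 rad
V = θ·R_c·A = 3.333579·9.0000·198.2500 = 5947.938 mm³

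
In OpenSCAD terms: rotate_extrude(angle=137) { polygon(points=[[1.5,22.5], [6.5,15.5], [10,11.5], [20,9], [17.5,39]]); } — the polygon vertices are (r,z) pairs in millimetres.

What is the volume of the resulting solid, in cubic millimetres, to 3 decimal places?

Volume = 9247.733 mm³

Profile (r,z), 5 vertices: (1.5,22.5) (6.5,15.5) (10,11.5) (20,9) (17.5,39)
edge 0: (1.5,22.5)→(6.5,15.5)  cross = 1.5·15.5 − 6.5·22.5 = -123.0000; (r_i+r_j)·cross = 8·-123.0000 = -984.0000
edge 1: (6.5,15.5)→(10,11.5)  cross = 6.5·11.5 − 10·15.5 = -80.2500; (r_i+r_j)·cross = 16.5·-80.2500 = -1324.1250
edge 2: (10,11.5)→(20,9)  cross = 10·9 − 20·11.5 = -140.0000; (r_i+r_j)·cross = 30·-140.0000 = -4200.0000
edge 3: (20,9)→(17.5,39)  cross = 20·39 − 17.5·9 = 622.5000; (r_i+r_j)·cross = 37.5·622.5000 = 23343.7500
edge 4: (17.5,39)→(1.5,22.5)  cross = 17.5·22.5 − 1.5·39 = 335.2500; (r_i+r_j)·cross = 19·335.2500 = 6369.7500
Σcross = 614.5000 → A = |Σcross|/2 = 307.2500 mm²
Σ(r_i+r_j)·cross = 23205.3750 → first moment M = |Σ|/6 = 3867.5625
R_c = M/A = 3867.5625/307.2500 = 12.5877 mm
θ = 137° = 2.391101 rad
V = θ·R_c·A = 2.391101·12.5877·307.2500 = 9247.733 mm³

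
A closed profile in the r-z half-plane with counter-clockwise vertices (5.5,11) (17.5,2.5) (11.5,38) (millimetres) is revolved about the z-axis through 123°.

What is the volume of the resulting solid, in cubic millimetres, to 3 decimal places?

Profile (r,z), 3 vertices: (5.5,11) (17.5,2.5) (11.5,38)
edge 0: (5.5,11)→(17.5,2.5)  cross = 5.5·2.5 − 17.5·11 = -178.7500; (r_i+r_j)·cross = 23·-178.7500 = -4111.2500
edge 1: (17.5,2.5)→(11.5,38)  cross = 17.5·38 − 11.5·2.5 = 636.2500; (r_i+r_j)·cross = 29·636.2500 = 18451.2500
edge 2: (11.5,38)→(5.5,11)  cross = 11.5·11 − 5.5·38 = -82.5000; (r_i+r_j)·cross = 17·-82.5000 = -1402.5000
Σcross = 375.0000 → A = |Σcross|/2 = 187.5000 mm²
Σ(r_i+r_j)·cross = 12937.5000 → first moment M = |Σ|/6 = 2156.2500
R_c = M/A = 2156.2500/187.5000 = 11.5000 mm
θ = 123° = 2.146755 rad
V = θ·R_c·A = 2.146755·11.5000·187.5000 = 4628.940 mm³

Volume = 4628.940 mm³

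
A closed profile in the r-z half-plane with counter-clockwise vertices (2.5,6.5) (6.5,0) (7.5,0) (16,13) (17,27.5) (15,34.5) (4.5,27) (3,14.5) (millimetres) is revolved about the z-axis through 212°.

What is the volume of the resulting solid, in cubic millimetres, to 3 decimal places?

Profile (r,z), 8 vertices: (2.5,6.5) (6.5,0) (7.5,0) (16,13) (17,27.5) (15,34.5) (4.5,27) (3,14.5)
edge 0: (2.5,6.5)→(6.5,0)  cross = 2.5·0 − 6.5·6.5 = -42.2500; (r_i+r_j)·cross = 9·-42.2500 = -380.2500
edge 1: (6.5,0)→(7.5,0)  cross = 6.5·0 − 7.5·0 = 0.0000; (r_i+r_j)·cross = 14·0.0000 = 0.0000
edge 2: (7.5,0)→(16,13)  cross = 7.5·13 − 16·0 = 97.5000; (r_i+r_j)·cross = 23.5·97.5000 = 2291.2500
edge 3: (16,13)→(17,27.5)  cross = 16·27.5 − 17·13 = 219.0000; (r_i+r_j)·cross = 33·219.0000 = 7227.0000
edge 4: (17,27.5)→(15,34.5)  cross = 17·34.5 − 15·27.5 = 174.0000; (r_i+r_j)·cross = 32·174.0000 = 5568.0000
edge 5: (15,34.5)→(4.5,27)  cross = 15·27 − 4.5·34.5 = 249.7500; (r_i+r_j)·cross = 19.5·249.7500 = 4870.1250
edge 6: (4.5,27)→(3,14.5)  cross = 4.5·14.5 − 3·27 = -15.7500; (r_i+r_j)·cross = 7.5·-15.7500 = -118.1250
edge 7: (3,14.5)→(2.5,6.5)  cross = 3·6.5 − 2.5·14.5 = -16.7500; (r_i+r_j)·cross = 5.5·-16.7500 = -92.1250
Σcross = 665.5000 → A = |Σcross|/2 = 332.7500 mm²
Σ(r_i+r_j)·cross = 19365.8750 → first moment M = |Σ|/6 = 3227.6458
R_c = M/A = 3227.6458/332.7500 = 9.6999 mm
θ = 212° = 3.700098 rad
V = θ·R_c·A = 3.700098·9.6999·332.7500 = 11942.606 mm³

Volume = 11942.606 mm³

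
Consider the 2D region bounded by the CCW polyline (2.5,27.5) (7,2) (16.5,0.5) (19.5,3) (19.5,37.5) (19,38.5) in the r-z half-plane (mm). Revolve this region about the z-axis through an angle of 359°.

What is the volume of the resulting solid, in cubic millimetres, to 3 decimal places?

Profile (r,z), 6 vertices: (2.5,27.5) (7,2) (16.5,0.5) (19.5,3) (19.5,37.5) (19,38.5)
edge 0: (2.5,27.5)→(7,2)  cross = 2.5·2 − 7·27.5 = -187.5000; (r_i+r_j)·cross = 9.5·-187.5000 = -1781.2500
edge 1: (7,2)→(16.5,0.5)  cross = 7·0.5 − 16.5·2 = -29.5000; (r_i+r_j)·cross = 23.5·-29.5000 = -693.2500
edge 2: (16.5,0.5)→(19.5,3)  cross = 16.5·3 − 19.5·0.5 = 39.7500; (r_i+r_j)·cross = 36·39.7500 = 1431.0000
edge 3: (19.5,3)→(19.5,37.5)  cross = 19.5·37.5 − 19.5·3 = 672.7500; (r_i+r_j)·cross = 39·672.7500 = 26237.2500
edge 4: (19.5,37.5)→(19,38.5)  cross = 19.5·38.5 − 19·37.5 = 38.2500; (r_i+r_j)·cross = 38.5·38.2500 = 1472.6250
edge 5: (19,38.5)→(2.5,27.5)  cross = 19·27.5 − 2.5·38.5 = 426.2500; (r_i+r_j)·cross = 21.5·426.2500 = 9164.3750
Σcross = 960.0000 → A = |Σcross|/2 = 480.0000 mm²
Σ(r_i+r_j)·cross = 35830.7500 → first moment M = |Σ|/6 = 5971.7917
R_c = M/A = 5971.7917/480.0000 = 12.4412 mm
θ = 359° = 6.265732 rad
V = θ·R_c·A = 6.265732·12.4412·480.0000 = 37417.646 mm³

Volume = 37417.646 mm³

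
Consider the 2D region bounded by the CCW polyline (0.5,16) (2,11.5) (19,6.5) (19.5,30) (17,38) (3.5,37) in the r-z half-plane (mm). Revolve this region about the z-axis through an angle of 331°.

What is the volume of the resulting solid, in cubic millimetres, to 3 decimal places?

Profile (r,z), 6 vertices: (0.5,16) (2,11.5) (19,6.5) (19.5,30) (17,38) (3.5,37)
edge 0: (0.5,16)→(2,11.5)  cross = 0.5·11.5 − 2·16 = -26.2500; (r_i+r_j)·cross = 2.5·-26.2500 = -65.6250
edge 1: (2,11.5)→(19,6.5)  cross = 2·6.5 − 19·11.5 = -205.5000; (r_i+r_j)·cross = 21·-205.5000 = -4315.5000
edge 2: (19,6.5)→(19.5,30)  cross = 19·30 − 19.5·6.5 = 443.2500; (r_i+r_j)·cross = 38.5·443.2500 = 17065.1250
edge 3: (19.5,30)→(17,38)  cross = 19.5·38 − 17·30 = 231.0000; (r_i+r_j)·cross = 36.5·231.0000 = 8431.5000
edge 4: (17,38)→(3.5,37)  cross = 17·37 − 3.5·38 = 496.0000; (r_i+r_j)·cross = 20.5·496.0000 = 10168.0000
edge 5: (3.5,37)→(0.5,16)  cross = 3.5·16 − 0.5·37 = 37.5000; (r_i+r_j)·cross = 4·37.5000 = 150.0000
Σcross = 976.0000 → A = |Σcross|/2 = 488.0000 mm²
Σ(r_i+r_j)·cross = 31433.5000 → first moment M = |Σ|/6 = 5238.9167
R_c = M/A = 5238.9167/488.0000 = 10.7355 mm
θ = 331° = 5.777040 rad
V = θ·R_c·A = 5.777040·10.7355·488.0000 = 30265.430 mm³

Volume = 30265.430 mm³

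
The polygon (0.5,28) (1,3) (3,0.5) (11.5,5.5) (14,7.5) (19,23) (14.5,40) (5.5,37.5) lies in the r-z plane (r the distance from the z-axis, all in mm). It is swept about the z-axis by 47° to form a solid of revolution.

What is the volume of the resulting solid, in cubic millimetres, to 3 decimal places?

Volume = 3802.899 mm³

Profile (r,z), 8 vertices: (0.5,28) (1,3) (3,0.5) (11.5,5.5) (14,7.5) (19,23) (14.5,40) (5.5,37.5)
edge 0: (0.5,28)→(1,3)  cross = 0.5·3 − 1·28 = -26.5000; (r_i+r_j)·cross = 1.5·-26.5000 = -39.7500
edge 1: (1,3)→(3,0.5)  cross = 1·0.5 − 3·3 = -8.5000; (r_i+r_j)·cross = 4·-8.5000 = -34.0000
edge 2: (3,0.5)→(11.5,5.5)  cross = 3·5.5 − 11.5·0.5 = 10.7500; (r_i+r_j)·cross = 14.5·10.7500 = 155.8750
edge 3: (11.5,5.5)→(14,7.5)  cross = 11.5·7.5 − 14·5.5 = 9.2500; (r_i+r_j)·cross = 25.5·9.2500 = 235.8750
edge 4: (14,7.5)→(19,23)  cross = 14·23 − 19·7.5 = 179.5000; (r_i+r_j)·cross = 33·179.5000 = 5923.5000
edge 5: (19,23)→(14.5,40)  cross = 19·40 − 14.5·23 = 426.5000; (r_i+r_j)·cross = 33.5·426.5000 = 14287.7500
edge 6: (14.5,40)→(5.5,37.5)  cross = 14.5·37.5 − 5.5·40 = 323.7500; (r_i+r_j)·cross = 20·323.7500 = 6475.0000
edge 7: (5.5,37.5)→(0.5,28)  cross = 5.5·28 − 0.5·37.5 = 135.2500; (r_i+r_j)·cross = 6·135.2500 = 811.5000
Σcross = 1050.0000 → A = |Σcross|/2 = 525.0000 mm²
Σ(r_i+r_j)·cross = 27815.7500 → first moment M = |Σ|/6 = 4635.9583
R_c = M/A = 4635.9583/525.0000 = 8.8304 mm
θ = 47° = 0.820305 rad
V = θ·R_c·A = 0.820305·8.8304·525.0000 = 3802.899 mm³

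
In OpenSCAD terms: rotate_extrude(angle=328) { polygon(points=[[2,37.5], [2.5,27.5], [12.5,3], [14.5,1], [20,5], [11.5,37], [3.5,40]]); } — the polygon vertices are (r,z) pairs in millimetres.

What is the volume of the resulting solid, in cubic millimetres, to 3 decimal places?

Profile (r,z), 7 vertices: (2,37.5) (2.5,27.5) (12.5,3) (14.5,1) (20,5) (11.5,37) (3.5,40)
edge 0: (2,37.5)→(2.5,27.5)  cross = 2·27.5 − 2.5·37.5 = -38.7500; (r_i+r_j)·cross = 4.5·-38.7500 = -174.3750
edge 1: (2.5,27.5)→(12.5,3)  cross = 2.5·3 − 12.5·27.5 = -336.2500; (r_i+r_j)·cross = 15·-336.2500 = -5043.7500
edge 2: (12.5,3)→(14.5,1)  cross = 12.5·1 − 14.5·3 = -31.0000; (r_i+r_j)·cross = 27·-31.0000 = -837.0000
edge 3: (14.5,1)→(20,5)  cross = 14.5·5 − 20·1 = 52.5000; (r_i+r_j)·cross = 34.5·52.5000 = 1811.2500
edge 4: (20,5)→(11.5,37)  cross = 20·37 − 11.5·5 = 682.5000; (r_i+r_j)·cross = 31.5·682.5000 = 21498.7500
edge 5: (11.5,37)→(3.5,40)  cross = 11.5·40 − 3.5·37 = 330.5000; (r_i+r_j)·cross = 15·330.5000 = 4957.5000
edge 6: (3.5,40)→(2,37.5)  cross = 3.5·37.5 − 2·40 = 51.2500; (r_i+r_j)·cross = 5.5·51.2500 = 281.8750
Σcross = 710.7500 → A = |Σcross|/2 = 355.3750 mm²
Σ(r_i+r_j)·cross = 22494.2500 → first moment M = |Σ|/6 = 3749.0417
R_c = M/A = 3749.0417/355.3750 = 10.5495 mm
θ = 328° = 5.724680 rad
V = θ·R_c·A = 5.724680·10.5495·355.3750 = 21462.064 mm³

Volume = 21462.064 mm³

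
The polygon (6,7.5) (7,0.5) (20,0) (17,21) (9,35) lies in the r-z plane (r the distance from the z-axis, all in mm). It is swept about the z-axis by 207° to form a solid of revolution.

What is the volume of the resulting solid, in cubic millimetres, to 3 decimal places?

Profile (r,z), 5 vertices: (6,7.5) (7,0.5) (20,0) (17,21) (9,35)
edge 0: (6,7.5)→(7,0.5)  cross = 6·0.5 − 7·7.5 = -49.5000; (r_i+r_j)·cross = 13·-49.5000 = -643.5000
edge 1: (7,0.5)→(20,0)  cross = 7·0 − 20·0.5 = -10.0000; (r_i+r_j)·cross = 27·-10.0000 = -270.0000
edge 2: (20,0)→(17,21)  cross = 20·21 − 17·0 = 420.0000; (r_i+r_j)·cross = 37·420.0000 = 15540.0000
edge 3: (17,21)→(9,35)  cross = 17·35 − 9·21 = 406.0000; (r_i+r_j)·cross = 26·406.0000 = 10556.0000
edge 4: (9,35)→(6,7.5)  cross = 9·7.5 − 6·35 = -142.5000; (r_i+r_j)·cross = 15·-142.5000 = -2137.5000
Σcross = 624.0000 → A = |Σcross|/2 = 312.0000 mm²
Σ(r_i+r_j)·cross = 23045.0000 → first moment M = |Σ|/6 = 3840.8333
R_c = M/A = 3840.8333/312.0000 = 12.3104 mm
θ = 207° = 3.612832 rad
V = θ·R_c·A = 3.612832·12.3104·312.0000 = 13876.284 mm³

Volume = 13876.284 mm³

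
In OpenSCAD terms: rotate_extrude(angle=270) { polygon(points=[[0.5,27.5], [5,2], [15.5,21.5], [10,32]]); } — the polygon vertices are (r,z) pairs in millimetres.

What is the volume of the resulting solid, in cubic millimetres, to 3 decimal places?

Volume = 8405.724 mm³

Profile (r,z), 4 vertices: (0.5,27.5) (5,2) (15.5,21.5) (10,32)
edge 0: (0.5,27.5)→(5,2)  cross = 0.5·2 − 5·27.5 = -136.5000; (r_i+r_j)·cross = 5.5·-136.5000 = -750.7500
edge 1: (5,2)→(15.5,21.5)  cross = 5·21.5 − 15.5·2 = 76.5000; (r_i+r_j)·cross = 20.5·76.5000 = 1568.2500
edge 2: (15.5,21.5)→(10,32)  cross = 15.5·32 − 10·21.5 = 281.0000; (r_i+r_j)·cross = 25.5·281.0000 = 7165.5000
edge 3: (10,32)→(0.5,27.5)  cross = 10·27.5 − 0.5·32 = 259.0000; (r_i+r_j)·cross = 10.5·259.0000 = 2719.5000
Σcross = 480.0000 → A = |Σcross|/2 = 240.0000 mm²
Σ(r_i+r_j)·cross = 10702.5000 → first moment M = |Σ|/6 = 1783.7500
R_c = M/A = 1783.7500/240.0000 = 7.4323 mm
θ = 270° = 4.712389 rad
V = θ·R_c·A = 4.712389·7.4323·240.0000 = 8405.724 mm³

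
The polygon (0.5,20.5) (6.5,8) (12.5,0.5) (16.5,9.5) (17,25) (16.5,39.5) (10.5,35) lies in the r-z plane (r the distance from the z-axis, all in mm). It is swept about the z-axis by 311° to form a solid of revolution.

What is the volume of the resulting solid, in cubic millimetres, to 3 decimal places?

Profile (r,z), 7 vertices: (0.5,20.5) (6.5,8) (12.5,0.5) (16.5,9.5) (17,25) (16.5,39.5) (10.5,35)
edge 0: (0.5,20.5)→(6.5,8)  cross = 0.5·8 − 6.5·20.5 = -129.2500; (r_i+r_j)·cross = 7·-129.2500 = -904.7500
edge 1: (6.5,8)→(12.5,0.5)  cross = 6.5·0.5 − 12.5·8 = -96.7500; (r_i+r_j)·cross = 19·-96.7500 = -1838.2500
edge 2: (12.5,0.5)→(16.5,9.5)  cross = 12.5·9.5 − 16.5·0.5 = 110.5000; (r_i+r_j)·cross = 29·110.5000 = 3204.5000
edge 3: (16.5,9.5)→(17,25)  cross = 16.5·25 − 17·9.5 = 251.0000; (r_i+r_j)·cross = 33.5·251.0000 = 8408.5000
edge 4: (17,25)→(16.5,39.5)  cross = 17·39.5 − 16.5·25 = 259.0000; (r_i+r_j)·cross = 33.5·259.0000 = 8676.5000
edge 5: (16.5,39.5)→(10.5,35)  cross = 16.5·35 − 10.5·39.5 = 162.7500; (r_i+r_j)·cross = 27·162.7500 = 4394.2500
edge 6: (10.5,35)→(0.5,20.5)  cross = 10.5·20.5 − 0.5·35 = 197.7500; (r_i+r_j)·cross = 11·197.7500 = 2175.2500
Σcross = 755.0000 → A = |Σcross|/2 = 377.5000 mm²
Σ(r_i+r_j)·cross = 24116.0000 → first moment M = |Σ|/6 = 4019.3333
R_c = M/A = 4019.3333/377.5000 = 10.6472 mm
θ = 311° = 5.427974 rad
V = θ·R_c·A = 5.427974·10.6472·377.5000 = 21816.837 mm³

Volume = 21816.837 mm³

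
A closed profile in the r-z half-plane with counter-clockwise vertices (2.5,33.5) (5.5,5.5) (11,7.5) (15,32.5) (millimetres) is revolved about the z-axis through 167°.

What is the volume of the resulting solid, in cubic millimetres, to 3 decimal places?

Profile (r,z), 4 vertices: (2.5,33.5) (5.5,5.5) (11,7.5) (15,32.5)
edge 0: (2.5,33.5)→(5.5,5.5)  cross = 2.5·5.5 − 5.5·33.5 = -170.5000; (r_i+r_j)·cross = 8·-170.5000 = -1364.0000
edge 1: (5.5,5.5)→(11,7.5)  cross = 5.5·7.5 − 11·5.5 = -19.2500; (r_i+r_j)·cross = 16.5·-19.2500 = -317.6250
edge 2: (11,7.5)→(15,32.5)  cross = 11·32.5 − 15·7.5 = 245.0000; (r_i+r_j)·cross = 26·245.0000 = 6370.0000
edge 3: (15,32.5)→(2.5,33.5)  cross = 15·33.5 − 2.5·32.5 = 421.2500; (r_i+r_j)·cross = 17.5·421.2500 = 7371.8750
Σcross = 476.5000 → A = |Σcross|/2 = 238.2500 mm²
Σ(r_i+r_j)·cross = 12060.2500 → first moment M = |Σ|/6 = 2010.0417
R_c = M/A = 2010.0417/238.2500 = 8.4367 mm
θ = 167° = 2.914700 rad
V = θ·R_c·A = 2.914700·8.4367·238.2500 = 5858.668 mm³

Volume = 5858.668 mm³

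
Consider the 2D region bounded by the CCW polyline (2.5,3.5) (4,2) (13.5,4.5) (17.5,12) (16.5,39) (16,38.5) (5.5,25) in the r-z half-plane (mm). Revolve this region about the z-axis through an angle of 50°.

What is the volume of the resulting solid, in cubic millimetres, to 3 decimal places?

Volume = 3331.361 mm³

Profile (r,z), 7 vertices: (2.5,3.5) (4,2) (13.5,4.5) (17.5,12) (16.5,39) (16,38.5) (5.5,25)
edge 0: (2.5,3.5)→(4,2)  cross = 2.5·2 − 4·3.5 = -9.0000; (r_i+r_j)·cross = 6.5·-9.0000 = -58.5000
edge 1: (4,2)→(13.5,4.5)  cross = 4·4.5 − 13.5·2 = -9.0000; (r_i+r_j)·cross = 17.5·-9.0000 = -157.5000
edge 2: (13.5,4.5)→(17.5,12)  cross = 13.5·12 − 17.5·4.5 = 83.2500; (r_i+r_j)·cross = 31·83.2500 = 2580.7500
edge 3: (17.5,12)→(16.5,39)  cross = 17.5·39 − 16.5·12 = 484.5000; (r_i+r_j)·cross = 34·484.5000 = 16473.0000
edge 4: (16.5,39)→(16,38.5)  cross = 16.5·38.5 − 16·39 = 11.2500; (r_i+r_j)·cross = 32.5·11.2500 = 365.6250
edge 5: (16,38.5)→(5.5,25)  cross = 16·25 − 5.5·38.5 = 188.2500; (r_i+r_j)·cross = 21.5·188.2500 = 4047.3750
edge 6: (5.5,25)→(2.5,3.5)  cross = 5.5·3.5 − 2.5·25 = -43.2500; (r_i+r_j)·cross = 8·-43.2500 = -346.0000
Σcross = 706.0000 → A = |Σcross|/2 = 353.0000 mm²
Σ(r_i+r_j)·cross = 22904.7500 → first moment M = |Σ|/6 = 3817.4583
R_c = M/A = 3817.4583/353.0000 = 10.8143 mm
θ = 50° = 0.872665 rad
V = θ·R_c·A = 0.872665·10.8143·353.0000 = 3331.361 mm³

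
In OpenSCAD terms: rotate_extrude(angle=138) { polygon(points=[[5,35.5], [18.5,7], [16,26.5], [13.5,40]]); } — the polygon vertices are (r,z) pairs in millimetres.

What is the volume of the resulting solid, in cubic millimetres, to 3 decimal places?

Volume = 4789.410 mm³

Profile (r,z), 4 vertices: (5,35.5) (18.5,7) (16,26.5) (13.5,40)
edge 0: (5,35.5)→(18.5,7)  cross = 5·7 − 18.5·35.5 = -621.7500; (r_i+r_j)·cross = 23.5·-621.7500 = -14611.1250
edge 1: (18.5,7)→(16,26.5)  cross = 18.5·26.5 − 16·7 = 378.2500; (r_i+r_j)·cross = 34.5·378.2500 = 13049.6250
edge 2: (16,26.5)→(13.5,40)  cross = 16·40 − 13.5·26.5 = 282.2500; (r_i+r_j)·cross = 29.5·282.2500 = 8326.3750
edge 3: (13.5,40)→(5,35.5)  cross = 13.5·35.5 − 5·40 = 279.2500; (r_i+r_j)·cross = 18.5·279.2500 = 5166.1250
Σcross = 318.0000 → A = |Σcross|/2 = 159.0000 mm²
Σ(r_i+r_j)·cross = 11931.0000 → first moment M = |Σ|/6 = 1988.5000
R_c = M/A = 1988.5000/159.0000 = 12.5063 mm
θ = 138° = 2.408554 rad
V = θ·R_c·A = 2.408554·12.5063·159.0000 = 4789.410 mm³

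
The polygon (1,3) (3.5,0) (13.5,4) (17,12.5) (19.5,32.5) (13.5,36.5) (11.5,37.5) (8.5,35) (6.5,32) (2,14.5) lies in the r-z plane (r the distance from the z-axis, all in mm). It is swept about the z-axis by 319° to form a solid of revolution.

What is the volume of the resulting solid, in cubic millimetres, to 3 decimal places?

Volume = 26240.680 mm³

Profile (r,z), 10 vertices: (1,3) (3.5,0) (13.5,4) (17,12.5) (19.5,32.5) (13.5,36.5) (11.5,37.5) (8.5,35) (6.5,32) (2,14.5)
edge 0: (1,3)→(3.5,0)  cross = 1·0 − 3.5·3 = -10.5000; (r_i+r_j)·cross = 4.5·-10.5000 = -47.2500
edge 1: (3.5,0)→(13.5,4)  cross = 3.5·4 − 13.5·0 = 14.0000; (r_i+r_j)·cross = 17·14.0000 = 238.0000
edge 2: (13.5,4)→(17,12.5)  cross = 13.5·12.5 − 17·4 = 100.7500; (r_i+r_j)·cross = 30.5·100.7500 = 3072.8750
edge 3: (17,12.5)→(19.5,32.5)  cross = 17·32.5 − 19.5·12.5 = 308.7500; (r_i+r_j)·cross = 36.5·308.7500 = 11269.3750
edge 4: (19.5,32.5)→(13.5,36.5)  cross = 19.5·36.5 − 13.5·32.5 = 273.0000; (r_i+r_j)·cross = 33·273.0000 = 9009.0000
edge 5: (13.5,36.5)→(11.5,37.5)  cross = 13.5·37.5 − 11.5·36.5 = 86.5000; (r_i+r_j)·cross = 25·86.5000 = 2162.5000
edge 6: (11.5,37.5)→(8.5,35)  cross = 11.5·35 − 8.5·37.5 = 83.7500; (r_i+r_j)·cross = 20·83.7500 = 1675.0000
edge 7: (8.5,35)→(6.5,32)  cross = 8.5·32 − 6.5·35 = 44.5000; (r_i+r_j)·cross = 15·44.5000 = 667.5000
edge 8: (6.5,32)→(2,14.5)  cross = 6.5·14.5 − 2·32 = 30.2500; (r_i+r_j)·cross = 8.5·30.2500 = 257.1250
edge 9: (2,14.5)→(1,3)  cross = 2·3 − 1·14.5 = -8.5000; (r_i+r_j)·cross = 3·-8.5000 = -25.5000
Σcross = 922.5000 → A = |Σcross|/2 = 461.2500 mm²
Σ(r_i+r_j)·cross = 28278.6250 → first moment M = |Σ|/6 = 4713.1042
R_c = M/A = 4713.1042/461.2500 = 10.2181 mm
θ = 319° = 5.567600 rad
V = θ·R_c·A = 5.567600·10.2181·461.2500 = 26240.680 mm³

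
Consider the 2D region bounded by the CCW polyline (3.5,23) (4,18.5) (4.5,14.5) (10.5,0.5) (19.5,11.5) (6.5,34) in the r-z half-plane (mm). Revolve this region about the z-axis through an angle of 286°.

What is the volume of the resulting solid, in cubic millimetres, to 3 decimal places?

Volume = 13527.765 mm³

Profile (r,z), 6 vertices: (3.5,23) (4,18.5) (4.5,14.5) (10.5,0.5) (19.5,11.5) (6.5,34)
edge 0: (3.5,23)→(4,18.5)  cross = 3.5·18.5 − 4·23 = -27.2500; (r_i+r_j)·cross = 7.5·-27.2500 = -204.3750
edge 1: (4,18.5)→(4.5,14.5)  cross = 4·14.5 − 4.5·18.5 = -25.2500; (r_i+r_j)·cross = 8.5·-25.2500 = -214.6250
edge 2: (4.5,14.5)→(10.5,0.5)  cross = 4.5·0.5 − 10.5·14.5 = -150.0000; (r_i+r_j)·cross = 15·-150.0000 = -2250.0000
edge 3: (10.5,0.5)→(19.5,11.5)  cross = 10.5·11.5 − 19.5·0.5 = 111.0000; (r_i+r_j)·cross = 30·111.0000 = 3330.0000
edge 4: (19.5,11.5)→(6.5,34)  cross = 19.5·34 − 6.5·11.5 = 588.2500; (r_i+r_j)·cross = 26·588.2500 = 15294.5000
edge 5: (6.5,34)→(3.5,23)  cross = 6.5·23 − 3.5·34 = 30.5000; (r_i+r_j)·cross = 10·30.5000 = 305.0000
Σcross = 527.2500 → A = |Σcross|/2 = 263.6250 mm²
Σ(r_i+r_j)·cross = 16260.5000 → first moment M = |Σ|/6 = 2710.0833
R_c = M/A = 2710.0833/263.6250 = 10.2801 mm
θ = 286° = 4.991642 rad
V = θ·R_c·A = 4.991642·10.2801·263.6250 = 13527.765 mm³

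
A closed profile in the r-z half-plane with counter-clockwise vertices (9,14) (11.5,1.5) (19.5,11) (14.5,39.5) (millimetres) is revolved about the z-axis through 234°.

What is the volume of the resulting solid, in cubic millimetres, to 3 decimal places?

Profile (r,z), 4 vertices: (9,14) (11.5,1.5) (19.5,11) (14.5,39.5)
edge 0: (9,14)→(11.5,1.5)  cross = 9·1.5 − 11.5·14 = -147.5000; (r_i+r_j)·cross = 20.5·-147.5000 = -3023.7500
edge 1: (11.5,1.5)→(19.5,11)  cross = 11.5·11 − 19.5·1.5 = 97.2500; (r_i+r_j)·cross = 31·97.2500 = 3014.7500
edge 2: (19.5,11)→(14.5,39.5)  cross = 19.5·39.5 − 14.5·11 = 610.7500; (r_i+r_j)·cross = 34·610.7500 = 20765.5000
edge 3: (14.5,39.5)→(9,14)  cross = 14.5·14 − 9·39.5 = -152.5000; (r_i+r_j)·cross = 23.5·-152.5000 = -3583.7500
Σcross = 408.0000 → A = |Σcross|/2 = 204.0000 mm²
Σ(r_i+r_j)·cross = 17172.7500 → first moment M = |Σ|/6 = 2862.1250
R_c = M/A = 2862.1250/204.0000 = 14.0300 mm
θ = 234° = 4.084070 rad
V = θ·R_c·A = 4.084070·14.0300·204.0000 = 11689.120 mm³

Volume = 11689.120 mm³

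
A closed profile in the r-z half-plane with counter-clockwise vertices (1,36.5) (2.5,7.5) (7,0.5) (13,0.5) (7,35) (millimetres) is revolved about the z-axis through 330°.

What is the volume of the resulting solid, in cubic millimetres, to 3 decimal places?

Profile (r,z), 5 vertices: (1,36.5) (2.5,7.5) (7,0.5) (13,0.5) (7,35)
edge 0: (1,36.5)→(2.5,7.5)  cross = 1·7.5 − 2.5·36.5 = -83.7500; (r_i+r_j)·cross = 3.5·-83.7500 = -293.1250
edge 1: (2.5,7.5)→(7,0.5)  cross = 2.5·0.5 − 7·7.5 = -51.2500; (r_i+r_j)·cross = 9.5·-51.2500 = -486.8750
edge 2: (7,0.5)→(13,0.5)  cross = 7·0.5 − 13·0.5 = -3.0000; (r_i+r_j)·cross = 20·-3.0000 = -60.0000
edge 3: (13,0.5)→(7,35)  cross = 13·35 − 7·0.5 = 451.5000; (r_i+r_j)·cross = 20·451.5000 = 9030.0000
edge 4: (7,35)→(1,36.5)  cross = 7·36.5 − 1·35 = 220.5000; (r_i+r_j)·cross = 8·220.5000 = 1764.0000
Σcross = 534.0000 → A = |Σcross|/2 = 267.0000 mm²
Σ(r_i+r_j)·cross = 9954.0000 → first moment M = |Σ|/6 = 1659.0000
R_c = M/A = 1659.0000/267.0000 = 6.2135 mm
θ = 330° = 5.759587 rad
V = θ·R_c·A = 5.759587·6.2135·267.0000 = 9555.154 mm³

Volume = 9555.154 mm³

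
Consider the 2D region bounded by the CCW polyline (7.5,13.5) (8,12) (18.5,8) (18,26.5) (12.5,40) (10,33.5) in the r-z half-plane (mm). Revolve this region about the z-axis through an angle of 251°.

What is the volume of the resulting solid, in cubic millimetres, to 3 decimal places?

Volume = 13446.428 mm³

Profile (r,z), 6 vertices: (7.5,13.5) (8,12) (18.5,8) (18,26.5) (12.5,40) (10,33.5)
edge 0: (7.5,13.5)→(8,12)  cross = 7.5·12 − 8·13.5 = -18.0000; (r_i+r_j)·cross = 15.5·-18.0000 = -279.0000
edge 1: (8,12)→(18.5,8)  cross = 8·8 − 18.5·12 = -158.0000; (r_i+r_j)·cross = 26.5·-158.0000 = -4187.0000
edge 2: (18.5,8)→(18,26.5)  cross = 18.5·26.5 − 18·8 = 346.2500; (r_i+r_j)·cross = 36.5·346.2500 = 12638.1250
edge 3: (18,26.5)→(12.5,40)  cross = 18·40 − 12.5·26.5 = 388.7500; (r_i+r_j)·cross = 30.5·388.7500 = 11856.8750
edge 4: (12.5,40)→(10,33.5)  cross = 12.5·33.5 − 10·40 = 18.7500; (r_i+r_j)·cross = 22.5·18.7500 = 421.8750
edge 5: (10,33.5)→(7.5,13.5)  cross = 10·13.5 − 7.5·33.5 = -116.2500; (r_i+r_j)·cross = 17.5·-116.2500 = -2034.3750
Σcross = 461.5000 → A = |Σcross|/2 = 230.7500 mm²
Σ(r_i+r_j)·cross = 18416.5000 → first moment M = |Σ|/6 = 3069.4167
R_c = M/A = 3069.4167/230.7500 = 13.3019 mm
θ = 251° = 4.380776 rad
V = θ·R_c·A = 4.380776·13.3019·230.7500 = 13446.428 mm³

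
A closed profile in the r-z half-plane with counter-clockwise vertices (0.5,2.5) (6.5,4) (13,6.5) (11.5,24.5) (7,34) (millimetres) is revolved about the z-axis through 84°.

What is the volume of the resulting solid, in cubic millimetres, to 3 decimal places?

Volume = 2381.519 mm³

Profile (r,z), 5 vertices: (0.5,2.5) (6.5,4) (13,6.5) (11.5,24.5) (7,34)
edge 0: (0.5,2.5)→(6.5,4)  cross = 0.5·4 − 6.5·2.5 = -14.2500; (r_i+r_j)·cross = 7·-14.2500 = -99.7500
edge 1: (6.5,4)→(13,6.5)  cross = 6.5·6.5 − 13·4 = -9.7500; (r_i+r_j)·cross = 19.5·-9.7500 = -190.1250
edge 2: (13,6.5)→(11.5,24.5)  cross = 13·24.5 − 11.5·6.5 = 243.7500; (r_i+r_j)·cross = 24.5·243.7500 = 5971.8750
edge 3: (11.5,24.5)→(7,34)  cross = 11.5·34 − 7·24.5 = 219.5000; (r_i+r_j)·cross = 18.5·219.5000 = 4060.7500
edge 4: (7,34)→(0.5,2.5)  cross = 7·2.5 − 0.5·34 = 0.5000; (r_i+r_j)·cross = 7.5·0.5000 = 3.7500
Σcross = 439.7500 → A = |Σcross|/2 = 219.8750 mm²
Σ(r_i+r_j)·cross = 9746.5000 → first moment M = |Σ|/6 = 1624.4167
R_c = M/A = 1624.4167/219.8750 = 7.3879 mm
θ = 84° = 1.466077 rad
V = θ·R_c·A = 1.466077·7.3879·219.8750 = 2381.519 mm³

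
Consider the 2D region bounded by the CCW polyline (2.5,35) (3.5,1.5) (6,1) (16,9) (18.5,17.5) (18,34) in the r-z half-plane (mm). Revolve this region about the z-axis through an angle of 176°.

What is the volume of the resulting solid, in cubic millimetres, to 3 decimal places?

Profile (r,z), 6 vertices: (2.5,35) (3.5,1.5) (6,1) (16,9) (18.5,17.5) (18,34)
edge 0: (2.5,35)→(3.5,1.5)  cross = 2.5·1.5 − 3.5·35 = -118.7500; (r_i+r_j)·cross = 6·-118.7500 = -712.5000
edge 1: (3.5,1.5)→(6,1)  cross = 3.5·1 − 6·1.5 = -5.5000; (r_i+r_j)·cross = 9.5·-5.5000 = -52.2500
edge 2: (6,1)→(16,9)  cross = 6·9 − 16·1 = 38.0000; (r_i+r_j)·cross = 22·38.0000 = 836.0000
edge 3: (16,9)→(18.5,17.5)  cross = 16·17.5 − 18.5·9 = 113.5000; (r_i+r_j)·cross = 34.5·113.5000 = 3915.7500
edge 4: (18.5,17.5)→(18,34)  cross = 18.5·34 − 18·17.5 = 314.0000; (r_i+r_j)·cross = 36.5·314.0000 = 11461.0000
edge 5: (18,34)→(2.5,35)  cross = 18·35 − 2.5·34 = 545.0000; (r_i+r_j)·cross = 20.5·545.0000 = 11172.5000
Σcross = 886.2500 → A = |Σcross|/2 = 443.1250 mm²
Σ(r_i+r_j)·cross = 26620.5000 → first moment M = |Σ|/6 = 4436.7500
R_c = M/A = 4436.7500/443.1250 = 10.0124 mm
θ = 176° = 3.071779 rad
V = θ·R_c·A = 3.071779·10.0124·443.1250 = 13628.718 mm³

Volume = 13628.718 mm³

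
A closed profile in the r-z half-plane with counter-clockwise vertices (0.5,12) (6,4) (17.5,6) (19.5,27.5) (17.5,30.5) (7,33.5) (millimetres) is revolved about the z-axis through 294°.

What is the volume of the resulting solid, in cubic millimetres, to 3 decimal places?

Profile (r,z), 6 vertices: (0.5,12) (6,4) (17.5,6) (19.5,27.5) (17.5,30.5) (7,33.5)
edge 0: (0.5,12)→(6,4)  cross = 0.5·4 − 6·12 = -70.0000; (r_i+r_j)·cross = 6.5·-70.0000 = -455.0000
edge 1: (6,4)→(17.5,6)  cross = 6·6 − 17.5·4 = -34.0000; (r_i+r_j)·cross = 23.5·-34.0000 = -799.0000
edge 2: (17.5,6)→(19.5,27.5)  cross = 17.5·27.5 − 19.5·6 = 364.2500; (r_i+r_j)·cross = 37·364.2500 = 13477.2500
edge 3: (19.5,27.5)→(17.5,30.5)  cross = 19.5·30.5 − 17.5·27.5 = 113.5000; (r_i+r_j)·cross = 37·113.5000 = 4199.5000
edge 4: (17.5,30.5)→(7,33.5)  cross = 17.5·33.5 − 7·30.5 = 372.7500; (r_i+r_j)·cross = 24.5·372.7500 = 9132.3750
edge 5: (7,33.5)→(0.5,12)  cross = 7·12 − 0.5·33.5 = 67.2500; (r_i+r_j)·cross = 7.5·67.2500 = 504.3750
Σcross = 813.7500 → A = |Σcross|/2 = 406.8750 mm²
Σ(r_i+r_j)·cross = 26059.5000 → first moment M = |Σ|/6 = 4343.2500
R_c = M/A = 4343.2500/406.8750 = 10.6747 mm
θ = 294° = 5.131268 rad
V = θ·R_c·A = 5.131268·10.6747·406.8750 = 22286.380 mm³

Volume = 22286.380 mm³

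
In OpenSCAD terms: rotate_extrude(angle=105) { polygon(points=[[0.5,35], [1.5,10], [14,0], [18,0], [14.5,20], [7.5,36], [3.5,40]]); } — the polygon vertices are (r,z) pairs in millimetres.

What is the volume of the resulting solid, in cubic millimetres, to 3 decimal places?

Profile (r,z), 7 vertices: (0.5,35) (1.5,10) (14,0) (18,0) (14.5,20) (7.5,36) (3.5,40)
edge 0: (0.5,35)→(1.5,10)  cross = 0.5·10 − 1.5·35 = -47.5000; (r_i+r_j)·cross = 2·-47.5000 = -95.0000
edge 1: (1.5,10)→(14,0)  cross = 1.5·0 − 14·10 = -140.0000; (r_i+r_j)·cross = 15.5·-140.0000 = -2170.0000
edge 2: (14,0)→(18,0)  cross = 14·0 − 18·0 = 0.0000; (r_i+r_j)·cross = 32·0.0000 = 0.0000
edge 3: (18,0)→(14.5,20)  cross = 18·20 − 14.5·0 = 360.0000; (r_i+r_j)·cross = 32.5·360.0000 = 11700.0000
edge 4: (14.5,20)→(7.5,36)  cross = 14.5·36 − 7.5·20 = 372.0000; (r_i+r_j)·cross = 22·372.0000 = 8184.0000
edge 5: (7.5,36)→(3.5,40)  cross = 7.5·40 − 3.5·36 = 174.0000; (r_i+r_j)·cross = 11·174.0000 = 1914.0000
edge 6: (3.5,40)→(0.5,35)  cross = 3.5·35 − 0.5·40 = 102.5000; (r_i+r_j)·cross = 4·102.5000 = 410.0000
Σcross = 821.0000 → A = |Σcross|/2 = 410.5000 mm²
Σ(r_i+r_j)·cross = 19943.0000 → first moment M = |Σ|/6 = 3323.8333
R_c = M/A = 3323.8333/410.5000 = 8.0970 mm
θ = 105° = 1.832596 rad
V = θ·R_c·A = 1.832596·8.0970·410.5000 = 6091.243 mm³

Volume = 6091.243 mm³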